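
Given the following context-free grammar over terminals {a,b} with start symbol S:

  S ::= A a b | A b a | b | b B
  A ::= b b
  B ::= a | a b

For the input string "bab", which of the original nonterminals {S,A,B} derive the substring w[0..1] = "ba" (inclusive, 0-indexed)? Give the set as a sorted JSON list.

Convert to CNF:
  S -> A X2 | A X3 | T0 B | b
  A -> T0 T0
  B -> T1 T0 | a
  T0 -> b
  T1 -> a
  X2 -> T1 T0
  X3 -> T0 T1

CYK table (by increasing span) — only the sub-triangle for w[0..1]:
  T[0,0] 'b' = {S,T0}  orig:{S}
  T[1,1] 'a' = {B,T1}  orig:{B}
  T[0,1] 'ba' = {S,X3}  orig:{S}

Original NTs in T[0,1] deriving "ba": ["S"]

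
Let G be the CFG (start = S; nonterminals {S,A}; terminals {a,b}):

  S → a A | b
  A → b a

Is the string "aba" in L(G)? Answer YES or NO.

Convert to CNF:
  S -> T1 A | b
  A -> T0 T1
  T0 -> b
  T1 -> a

Fill CYK table bottom-up:
  T[0,0] 'a' = {T1}  orig:{}
  T[1,1] 'b' = {S,T0}  orig:{S}
  T[2,2] 'a' = {T1}  orig:{}
  T[0,1] 'ab' = ∅
  T[1,2] 'ba' = {A}
  T[0,2] 'aba' = {S}

S ∈ T[0,2] ⇒ YES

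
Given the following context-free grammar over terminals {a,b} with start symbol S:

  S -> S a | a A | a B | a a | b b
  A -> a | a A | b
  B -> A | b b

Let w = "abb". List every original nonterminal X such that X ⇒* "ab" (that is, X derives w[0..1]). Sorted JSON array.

CNF form of G:
  S -> S T0 | T0 A | T0 B | T0 T0 | T1 T1
  A -> T0 A | a | b
  B -> T0 A | T1 T1 | a | b
  T0 -> a
  T1 -> b

CYK fill — only the sub-triangle for w[0..1]:
  [0..0]={A,B,T0}  "a"  orig:{A,B}
  [1..1]={A,B,T1}  "b"  orig:{A,B}
  [0..1]={A,B,S}  "ab"

Original NTs in T[0,1] deriving "ab": ["A", "B", "S"]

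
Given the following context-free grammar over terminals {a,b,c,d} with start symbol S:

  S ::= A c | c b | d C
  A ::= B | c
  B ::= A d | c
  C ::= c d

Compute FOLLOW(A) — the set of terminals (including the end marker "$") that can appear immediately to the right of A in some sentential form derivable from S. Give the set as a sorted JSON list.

FIRST sets, iterate to fixpoint:
iter 1:
  A via A→c: +{c}
  B via B→A d: +{c}
  C via C→c d: +{c}
  S via S→A c: +{c}
  S via S→d C: +{d}
  S: {c,d}  A: {c}  B: {c}  C: {c}
iter 2: — fixpoint
  S: {c,d}  A: {c}  B: {c}  C: {c}

Compute FOLLOW by fixpoint:
initialize: $ ∈ FOLLOW(S)
pass 1:
  B→A d: FOLLOW(A) ⊇ FIRST(d) = {d}; new: +{d}
  S→A c: FOLLOW(A) ⊇ FIRST(c) = {c}; new: +{c}
  S→d C: FOLLOW(C) ⊇ FOLLOW(S) ⊇ {$}; new: +{$}
  S: {$}  A: {c,d}  B: {}  C: {$}
pass 2:
  A→B: FOLLOW(B) ⊇ FOLLOW(A) ⊇ {c,d}; new: +{c,d}
  S: {$}  A: {c,d}  B: {c,d}  C: {$}
pass 3: (stable)
  S: {$}  A: {c,d}  B: {c,d}  C: {$}

FOLLOW(A) = ["c", "d"]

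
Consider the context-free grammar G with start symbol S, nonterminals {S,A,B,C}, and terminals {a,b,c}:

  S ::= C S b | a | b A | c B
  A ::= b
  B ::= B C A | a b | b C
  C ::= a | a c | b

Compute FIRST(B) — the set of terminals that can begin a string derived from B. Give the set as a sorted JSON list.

Compute FIRST by fixpoint:
iter 1:
  A via A→b: +{b}
  B via B→a b: +{a}
  B via B→b C: +{b}
  C via C→a: +{a}
  C via C→b: +{b}
  S via S→C S b: +{a,b}
  S via S→c B: +{c}
  FIRST(S)={a,b,c}  FIRST(A)={b}  FIRST(B)={a,b}  FIRST(C)={a,b}
iter 2: (no change)
  FIRST(S)={a,b,c}  FIRST(A)={b}  FIRST(B)={a,b}  FIRST(C)={a,b}

FIRST(B) = ["a", "b"]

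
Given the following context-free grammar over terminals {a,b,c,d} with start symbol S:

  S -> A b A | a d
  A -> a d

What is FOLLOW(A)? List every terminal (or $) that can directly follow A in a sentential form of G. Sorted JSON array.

FIRST iteration:
round 1:
  A via A→a d: +{a}
  S via S→A b A: +{a}
  FIRST[S]={a}  FIRST[A]={a}
round 2: (stable)
  FIRST[S]={a}  FIRST[A]={a}

FOLLOW sets:
FOLLOW(S) := {$}
pass 1:
  S→A b A: FOLLOW(A) ⊇ FIRST(b) = {b}; new: +{b}
  S→A b A: FOLLOW(A) ⊇ FOLLOW(S) ⊇ {$}; new: +{$}
  FOLLOW(S)={$}  FOLLOW(A)={$,b}
pass 2: — fixpoint
  FOLLOW(S)={$}  FOLLOW(A)={$,b}

FOLLOW(A) = ["$", "b"]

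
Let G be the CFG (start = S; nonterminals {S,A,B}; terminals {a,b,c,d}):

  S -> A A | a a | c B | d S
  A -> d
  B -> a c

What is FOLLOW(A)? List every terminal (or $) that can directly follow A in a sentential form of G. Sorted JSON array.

FIRST iteration:
iter 1:
  A via A→d: +{d}
  B via B→a c: +{a}
  S via S→A A: +{d}
  S via S→a a: +{a}
  S via S→c B: +{c}
  FIRST[S]={a,c,d}  FIRST[A]={d}  FIRST[B]={a}
iter 2: done
  FIRST[S]={a,c,d}  FIRST[A]={d}  FIRST[B]={a}

Compute FOLLOW by fixpoint:
FOLLOW(S) := {$}
iter 1:
  S→A A: FOLLOW(A) ⊇ FIRST(A) = {d}; new: +{d}
  S→A A: FOLLOW(A) ⊇ FOLLOW(S) ⊇ {$}; new: +{$}
  S→c B: FOLLOW(B) ⊇ FOLLOW(S) ⊇ {$}; new: +{$}
  FOLLOW[S]={$}  FOLLOW[A]={$,d}  FOLLOW[B]={$}
iter 2: — fixpoint
  FOLLOW[S]={$}  FOLLOW[A]={$,d}  FOLLOW[B]={$}

FOLLOW(A) = ["$", "d"]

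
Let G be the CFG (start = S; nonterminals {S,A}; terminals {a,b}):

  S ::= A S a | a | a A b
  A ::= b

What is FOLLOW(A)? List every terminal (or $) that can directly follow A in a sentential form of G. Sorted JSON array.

FIRST sets, iterate to fixpoint:
iter 1:
  A via A→b: +{b}
  S via S→A S a: +{b}
  S via S→a: +{a}
  FIRST(S)={a,b}  FIRST(A)={b}
iter 2: — fixpoint
  FIRST(S)={a,b}  FIRST(A)={b}

Compute FOLLOW by fixpoint:
initialize: $ ∈ FOLLOW(S)
[1]
  S→A S a: FOLLOW(A) ⊇ FIRST(S) = {a,b}; new: +{a,b}
  S→A S a: FOLLOW(S) ⊇ FIRST(a) = {a}; new: +{a}
  FOLLOW[S]={$,a}  FOLLOW[A]={a,b}
[2] done
  FOLLOW[S]={$,a}  FOLLOW[A]={a,b}

FOLLOW(A) = ["a", "b"]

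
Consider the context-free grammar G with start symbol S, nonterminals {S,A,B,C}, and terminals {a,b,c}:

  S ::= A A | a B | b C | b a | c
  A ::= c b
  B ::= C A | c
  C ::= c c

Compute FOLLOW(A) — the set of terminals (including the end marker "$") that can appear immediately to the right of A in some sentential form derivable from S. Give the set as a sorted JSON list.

FIRST sets, iterate to fixpoint:
round 1:
  A via A→c b: +{c}
  B via B→c: +{c}
  C via C→c c: +{c}
  S via S→A A: +{c}
  S via S→a B: +{a}
  S via S→b C: +{b}
  FIRST(S)={a,b,c}  FIRST(A)={c}  FIRST(B)={c}  FIRST(C)={c}
round 2: (stable)
  FIRST(S)={a,b,c}  FIRST(A)={c}  FIRST(B)={c}  FIRST(C)={c}

FOLLOW sets:
seed FOLLOW(S) with $
pass 1:
  B→C A: FOLLOW(C) ⊇ FIRST(A) = {c}; new: +{c}
  S→A A: FOLLOW(A) ⊇ FIRST(A) = {c}; new: +{c}
  S→A A: FOLLOW(A) ⊇ FOLLOW(S) ⊇ {$}; new: +{$}
  S→a B: FOLLOW(B) ⊇ FOLLOW(S) ⊇ {$}; new: +{$}
  S→b C: FOLLOW(C) ⊇ FOLLOW(S) ⊇ {$}; new: +{$}
  S: {$}  A: {$,c}  B: {$}  C: {$,c}
pass 2: done
  S: {$}  A: {$,c}  B: {$}  C: {$,c}

FOLLOW(A) = ["$", "c"]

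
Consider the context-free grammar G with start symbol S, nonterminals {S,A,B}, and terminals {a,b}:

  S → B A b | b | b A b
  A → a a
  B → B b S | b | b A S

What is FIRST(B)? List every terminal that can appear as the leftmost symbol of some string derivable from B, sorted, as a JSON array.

FIRST iteration:
round 1:
  A via A→a a: +{a}
  B via B→b: +{b}
  S via S→B A b: +{b}
  FIRST(S)={b}  FIRST(A)={a}  FIRST(B)={b}
round 2: — fixpoint
  FIRST(S)={b}  FIRST(A)={a}  FIRST(B)={b}

FIRST(B) = ["b"]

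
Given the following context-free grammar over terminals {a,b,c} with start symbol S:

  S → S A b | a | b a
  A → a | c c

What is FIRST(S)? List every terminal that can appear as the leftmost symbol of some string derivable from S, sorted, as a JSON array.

Compute FIRST by fixpoint:
pass 1:
  A via A→a: +{a}
  A via A→c c: +{c}
  S via S→a: +{a}
  S via S→b a: +{b}
  S: {a,b}  A: {a,c}
pass 2: — fixpoint
  S: {a,b}  A: {a,c}

FIRST(S) = ["a", "b"]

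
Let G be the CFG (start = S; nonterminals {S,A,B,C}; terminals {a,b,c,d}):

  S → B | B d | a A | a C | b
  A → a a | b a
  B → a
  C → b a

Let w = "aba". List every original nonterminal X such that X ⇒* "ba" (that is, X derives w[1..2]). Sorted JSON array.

CNF form of G:
  S -> B T2 | T0 A | T0 C | a | b
  A -> T0 T0 | T1 T0
  B -> a
  C -> T1 T0
  T0 -> a
  T1 -> b
  T2 -> d

CYK table (by increasing span) — only the sub-triangle for w[1..2]:
  [1..1]={S,T1}  "b"  orig:{S}
  [2..2]={B,S,T0}  "a"  orig:{B,S}
  [1..2]={A,C}  "ba"

Original NTs in T[1,2] deriving "ba": ["A", "C"]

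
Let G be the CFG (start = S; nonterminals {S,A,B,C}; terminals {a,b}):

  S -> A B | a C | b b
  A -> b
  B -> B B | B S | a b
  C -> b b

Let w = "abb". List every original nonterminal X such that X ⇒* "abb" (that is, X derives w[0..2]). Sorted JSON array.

CNF form of G:
  S -> A B | T0 C | T1 T1
  A -> b
  B -> B B | B S | T0 T1
  C -> T1 T1
  T0 -> a
  T1 -> b

Fill CYK table bottom-up (cells [i..j] with 0 ≤ i ≤ j ≤ 2 only):
  cell(0,0) a: {T0}  orig:{}
  cell(1,1) b: {A,T1}  orig:{A}
  cell(2,2) b: {A,T1}  orig:{A}
  cell(0,1) ab: {B}
  cell(1,2) bb: {C,S}
  cell(0,2) abb: {S}

Original NTs in T[0,2] deriving "abb": ["S"]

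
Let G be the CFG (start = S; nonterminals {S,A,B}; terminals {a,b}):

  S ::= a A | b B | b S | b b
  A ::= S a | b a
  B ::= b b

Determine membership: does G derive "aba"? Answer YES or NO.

CNF form of G:
  S -> T0 A | T1 B | T1 S | T1 T1
  A -> S T0 | T1 T0
  B -> T1 T1
  T0 -> a
  T1 -> b

CYK table (by increasing span):
  T[0,0] 'a' = {T0}  orig:{}
  T[1,1] 'b' = {T1}  orig:{}
  T[2,2] 'a' = {T0}  orig:{}
  T[0,1] 'ab' = ∅
  T[1,2] 'ba' = {A}
  T[0,2] 'aba' = {S}

S ∈ T[0,2] ⇒ YES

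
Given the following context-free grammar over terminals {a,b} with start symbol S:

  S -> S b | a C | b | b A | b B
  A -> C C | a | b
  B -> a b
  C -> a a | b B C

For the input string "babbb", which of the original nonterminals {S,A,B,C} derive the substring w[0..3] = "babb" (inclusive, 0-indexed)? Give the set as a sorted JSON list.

Convert to CNF:
  S -> S T1 | T0 C | T1 A | T1 B | b
  A -> C C | a | b
  B -> T0 T1
  C -> T0 T0 | T1 X2
  T0 -> a
  T1 -> b
  X2 -> B C

CYK fill, restricted to cells inside w[0..3]:
  [0..0]={A,S,T1}  "b"  orig:{A,S}
  [1..1]={A,T0}  "a"  orig:{A}
  [2..2]={A,S,T1}  "b"  orig:{A,S}
  [3..3]={A,S,T1}  "b"  orig:{A,S}
  [0..1]={S}  "ba"
  [1..2]={B}  "ab"
  [2..3]={S}  "bb"
  [0..2]={S}  "bab"
  [1..3]=∅  "abb"
  [0..3]={S}  "babb"

Original NTs in T[0,3] deriving "babb": ["S"]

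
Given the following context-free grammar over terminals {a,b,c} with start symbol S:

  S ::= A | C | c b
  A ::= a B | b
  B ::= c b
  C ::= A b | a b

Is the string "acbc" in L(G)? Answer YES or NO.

Convert to CNF:
  S -> A T2 | T0 B | T0 T2 | T1 T2 | b
  A -> T0 B | b
  B -> T1 T2
  C -> A T2 | T0 T2
  T0 -> a
  T1 -> c
  T2 -> b

CYK table (by increasing span):
  [0..0]={T0}  "a"  orig:{}
  [1..1]={T1}  "c"  orig:{}
  [2..2]={A,S,T2}  "b"  orig:{A,S}
  [3..3]={T1}  "c"  orig:{}
  [0..1]=∅  "ac"
  [1..2]={B,S}  "cb"
  [2..3]=∅  "bc"
  [0..2]={A,S}  "acb"
  [1..3]=∅  "cbc"
  [0..3]=∅  "acbc"

S ∉ T[0,3] ⇒ NO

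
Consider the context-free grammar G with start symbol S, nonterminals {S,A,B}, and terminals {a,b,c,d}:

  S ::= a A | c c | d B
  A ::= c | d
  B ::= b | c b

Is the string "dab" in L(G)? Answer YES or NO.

Convert to CNF:
  S -> T0 T0 | T2 A | T3 B
  A -> c | d
  B -> T0 T1 | b
  T0 -> c
  T1 -> b
  T2 -> a
  T3 -> d

Fill CYK table bottom-up:
  [0..0]={A,T3}  "d"  orig:{A}
  [1..1]={T2}  "a"  orig:{}
  [2..2]={B,T1}  "b"  orig:{B}
  [0..1]=∅  "da"
  [1..2]=∅  "ab"
  [0..2]=∅  "dab"

S ∉ T[0,2] ⇒ NO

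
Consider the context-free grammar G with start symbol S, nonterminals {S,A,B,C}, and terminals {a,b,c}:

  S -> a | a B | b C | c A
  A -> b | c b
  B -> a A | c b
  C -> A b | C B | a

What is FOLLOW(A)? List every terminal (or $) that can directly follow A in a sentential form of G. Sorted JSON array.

Compute FIRST by fixpoint:
pass 1:
  A via A→b: +{b}
  A via A→c b: +{c}
  B via B→a A: +{a}
  B via B→c b: +{c}
  C via C→A b: +{b,c}
  C via C→a: +{a}
  S via S→a: +{a}
  S via S→b C: +{b}
  S via S→c A: +{c}
  FIRST(S)={a,b,c}  FIRST(A)={b,c}  FIRST(B)={a,c}  FIRST(C)={a,b,c}
pass 2: — fixpoint
  FIRST(S)={a,b,c}  FIRST(A)={b,c}  FIRST(B)={a,c}  FIRST(C)={a,b,c}

FOLLOW iteration:
initialize: $ ∈ FOLLOW(S)
pass 1:
  C→A b: FOLLOW(A) ⊇ FIRST(b) = {b}; new: +{b}
  C→C B: FOLLOW(C) ⊇ FIRST(B) = {a,c}; new: +{a,c}
  C→C B: FOLLOW(B) ⊇ FOLLOW(C) ⊇ {a,c}; new: +{a,c}
  S→a B: FOLLOW(B) ⊇ FOLLOW(S) ⊇ {$}; new: +{$}
  S→b C: FOLLOW(C) ⊇ FOLLOW(S) ⊇ {$}; new: +{$}
  S→c A: FOLLOW(A) ⊇ FOLLOW(S) ⊇ {$}; new: +{$}
  S: {$}  A: {$,b}  B: {$,a,c}  C: {$,a,c}
pass 2:
  B→a A: FOLLOW(A) ⊇ FOLLOW(B) ⊇ {$,a,c}; new: +{a,c}
  S: {$}  A: {$,a,b,c}  B: {$,a,c}  C: {$,a,c}
pass 3: (stable)
  S: {$}  A: {$,a,b,c}  B: {$,a,c}  C: {$,a,c}

FOLLOW(A) = ["$", "a", "b", "c"]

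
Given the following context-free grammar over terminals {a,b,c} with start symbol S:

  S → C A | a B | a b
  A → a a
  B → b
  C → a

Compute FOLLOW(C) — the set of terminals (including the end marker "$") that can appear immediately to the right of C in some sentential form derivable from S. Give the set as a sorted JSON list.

FIRST sets, iterate to fixpoint:
iter 1:
  A via A→a a: +{a}
  B via B→b: +{b}
  C via C→a: +{a}
  S via S→C A: +{a}
  FIRST(S)={a}  FIRST(A)={a}  FIRST(B)={b}  FIRST(C)={a}
iter 2: — fixpoint
  FIRST(S)={a}  FIRST(A)={a}  FIRST(B)={b}  FIRST(C)={a}

FOLLOW sets:
seed FOLLOW(S) with $
round 1:
  S→C A: FOLLOW(C) ⊇ FIRST(A) = {a}; new: +{a}
  S→C A: FOLLOW(A) ⊇ FOLLOW(S) ⊇ {$}; new: +{$}
  S→a B: FOLLOW(B) ⊇ FOLLOW(S) ⊇ {$}; new: +{$}
  S: {$}  A: {$}  B: {$}  C: {a}
round 2: (no change)
  S: {$}  A: {$}  B: {$}  C: {a}

FOLLOW(C) = ["a"]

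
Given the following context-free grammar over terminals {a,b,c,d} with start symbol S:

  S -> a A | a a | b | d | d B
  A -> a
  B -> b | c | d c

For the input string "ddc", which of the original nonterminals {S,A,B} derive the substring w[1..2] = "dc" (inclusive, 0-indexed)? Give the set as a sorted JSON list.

CNF form of G:
  S -> T0 B | T2 A | T2 T2 | b | d
  A -> a
  B -> T0 T1 | b | c
  T0 -> d
  T1 -> c
  T2 -> a

Fill CYK table bottom-up, restricted to cells inside w[1..2]:
  cell(1,1) d: {S,T0}  orig:{S}
  cell(2,2) c: {B,T1}  orig:{B}
  cell(1,2) dc: {B,S}

Original NTs in T[1,2] deriving "dc": ["B", "S"]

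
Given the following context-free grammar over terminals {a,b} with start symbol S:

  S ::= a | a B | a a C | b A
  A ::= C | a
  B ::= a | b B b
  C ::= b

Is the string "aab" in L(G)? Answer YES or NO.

CNF form of G:
  S -> T0 A | T1 B | T1 X3 | a
  A -> a | b
  B -> T0 X2 | a
  C -> b
  T0 -> b
  T1 -> a
  X2 -> B T0
  X3 -> T1 C

CYK table (by increasing span):
  cell(0,0) a: {A,B,S,T1}  orig:{A,B,S}
  cell(1,1) a: {A,B,S,T1}  orig:{A,B,S}
  cell(2,2) b: {A,C,T0}  orig:{A,C}
  cell(0,1) aa: {S}
  cell(1,2) ab: {X2,X3}  orig:{}
  cell(0,2) aab: {S}

S ∈ T[0,2] ⇒ YES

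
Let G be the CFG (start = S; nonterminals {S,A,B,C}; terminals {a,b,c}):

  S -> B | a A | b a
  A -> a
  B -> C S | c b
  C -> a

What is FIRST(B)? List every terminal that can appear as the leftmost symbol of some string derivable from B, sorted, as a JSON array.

FIRST sets, iterate to fixpoint:
iter 1:
  A via A→a: +{a}
  B via B→c b: +{c}
  C via C→a: +{a}
  S via S→B: +{c}
  S via S→a A: +{a}
  S via S→b a: +{b}
  FIRST[S]={a,b,c}  FIRST[A]={a}  FIRST[B]={c}  FIRST[C]={a}
iter 2:
  B via B→C S: +{a}
  FIRST[S]={a,b,c}  FIRST[A]={a}  FIRST[B]={a,c}  FIRST[C]={a}
iter 3: (no change)
  FIRST[S]={a,b,c}  FIRST[A]={a}  FIRST[B]={a,c}  FIRST[C]={a}

FIRST(B) = ["a", "c"]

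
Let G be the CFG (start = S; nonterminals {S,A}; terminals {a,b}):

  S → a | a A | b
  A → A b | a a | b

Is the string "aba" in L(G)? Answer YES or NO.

CNF form of G:
  S -> T1 A | a | b
  A -> A T0 | T1 T1 | b
  T0 -> b
  T1 -> a

Fill CYK table bottom-up:
  [0..0]={S,T1}  "a"  orig:{S}
  [1..1]={A,S,T0}  "b"  orig:{A,S}
  [2..2]={S,T1}  "a"  orig:{S}
  [0..1]={S}  "ab"
  [1..2]=∅  "ba"
  [0..2]=∅  "aba"

S ∉ T[0,2] ⇒ NO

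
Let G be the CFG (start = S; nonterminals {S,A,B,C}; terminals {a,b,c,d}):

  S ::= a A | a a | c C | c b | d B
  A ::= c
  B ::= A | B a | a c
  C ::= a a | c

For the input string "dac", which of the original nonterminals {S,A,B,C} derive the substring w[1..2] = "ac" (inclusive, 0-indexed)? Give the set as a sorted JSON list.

CNF form of G:
  S -> T0 A | T0 T0 | T1 C | T1 T2 | T3 B
  A -> c
  B -> B T0 | T0 T1 | c
  C -> T0 T0 | c
  T0 -> a
  T1 -> c
  T2 -> b
  T3 -> d

Fill CYK table bottom-up (cells [i..j] with 1 ≤ i ≤ j ≤ 2 only):
  T[1,1] 'a' = {T0}  orig:{}
  T[2,2] 'c' = {A,B,C,T1}  orig:{A,B,C}
  T[1,2] 'ac' = {B,S}

Original NTs in T[1,2] deriving "ac": ["B", "S"]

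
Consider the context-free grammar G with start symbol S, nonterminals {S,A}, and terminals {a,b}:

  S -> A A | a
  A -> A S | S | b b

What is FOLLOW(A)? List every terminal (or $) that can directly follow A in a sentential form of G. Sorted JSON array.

Compute FIRST by fixpoint:
round 1:
  A via A→b b: +{b}
  S via S→A A: +{b}
  S via S→a: +{a}
  FIRST[S]={a,b}  FIRST[A]={b}
round 2:
  A via A→S: +{a}
  FIRST[S]={a,b}  FIRST[A]={a,b}
round 3: — fixpoint
  FIRST[S]={a,b}  FIRST[A]={a,b}

Compute FOLLOW by fixpoint:
initialize: $ ∈ FOLLOW(S)
round 1:
  A→A S: FOLLOW(A) ⊇ FIRST(S) = {a,b}; new: +{a,b}
  A→A S: FOLLOW(S) ⊇ FOLLOW(A) ⊇ {a,b}; new: +{a,b}
  S→A A: FOLLOW(A) ⊇ FOLLOW(S) ⊇ {$,a,b}; new: +{$}
  S: {$,a,b}  A: {$,a,b}
round 2: (stable)
  S: {$,a,b}  A: {$,a,b}

FOLLOW(A) = ["$", "a", "b"]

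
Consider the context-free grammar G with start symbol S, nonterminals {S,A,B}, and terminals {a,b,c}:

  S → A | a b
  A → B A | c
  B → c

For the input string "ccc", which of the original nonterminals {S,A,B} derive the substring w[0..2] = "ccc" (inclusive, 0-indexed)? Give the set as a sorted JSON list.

CNF form of G:
  S -> B A | T0 T1 | c
  A -> B A | c
  B -> c
  T0 -> a
  T1 -> b

CYK table (by increasing span) — only the sub-triangle for w[0..2]:
  T[0,0] 'c' = {A,B,S}
  T[1,1] 'c' = {A,B,S}
  T[2,2] 'c' = {A,B,S}
  T[0,1] 'cc' = {A,S}
  T[1,2] 'cc' = {A,S}
  T[0,2] 'ccc' = {A,S}

Original NTs in T[0,2] deriving "ccc": ["A", "S"]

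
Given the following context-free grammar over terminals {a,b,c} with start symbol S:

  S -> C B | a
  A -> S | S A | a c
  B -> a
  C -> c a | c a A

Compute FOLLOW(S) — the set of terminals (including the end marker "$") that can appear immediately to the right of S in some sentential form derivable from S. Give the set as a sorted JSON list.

FIRST sets, iterate to fixpoint:
round 1:
  A via A→a c: +{a}
  B via B→a: +{a}
  C via C→c a: +{c}
  S via S→C B: +{c}
  S via S→a: +{a}
  FIRST[S]={a,c}  FIRST[A]={a}  FIRST[B]={a}  FIRST[C]={c}
round 2:
  A via A→S: +{c}
  FIRST[S]={a,c}  FIRST[A]={a,c}  FIRST[B]={a}  FIRST[C]={c}
round 3: (no change)
  FIRST[S]={a,c}  FIRST[A]={a,c}  FIRST[B]={a}  FIRST[C]={c}

Compute FOLLOW by fixpoint:
initialize: $ ∈ FOLLOW(S)
[1]
  A→S A: FOLLOW(S) ⊇ FIRST(A) = {a,c}; new: +{a,c}
  S→C B: FOLLOW(C) ⊇ FIRST(B) = {a}; new: +{a}
  S→C B: FOLLOW(B) ⊇ FOLLOW(S) ⊇ {$,a,c}; new: +{$,a,c}
  FOLLOW[S]={$,a,c}  FOLLOW[A]={}  FOLLOW[B]={$,a,c}  FOLLOW[C]={a}
[2]
  C→c a A: FOLLOW(A) ⊇ FOLLOW(C) ⊇ {a}; new: +{a}
  FOLLOW[S]={$,a,c}  FOLLOW[A]={a}  FOLLOW[B]={$,a,c}  FOLLOW[C]={a}
[3] (stable)
  FOLLOW[S]={$,a,c}  FOLLOW[A]={a}  FOLLOW[B]={$,a,c}  FOLLOW[C]={a}

FOLLOW(S) = ["$", "a", "c"]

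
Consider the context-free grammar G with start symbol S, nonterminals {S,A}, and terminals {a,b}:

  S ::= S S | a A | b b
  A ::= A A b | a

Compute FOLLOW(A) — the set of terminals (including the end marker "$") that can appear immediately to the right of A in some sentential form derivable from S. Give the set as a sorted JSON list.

FIRST iteration:
round 1:
  A via A→a: +{a}
  S via S→a A: +{a}
  S via S→b b: +{b}
  S: {a,b}  A: {a}
round 2: — fixpoint
  S: {a,b}  A: {a}

FOLLOW iteration:
seed FOLLOW(S) with $
iter 1:
  A→A A b: FOLLOW(A) ⊇ FIRST(A) = {a}; new: +{a}
  A→A A b: FOLLOW(A) ⊇ FIRST(b) = {b}; new: +{b}
  S→S S: FOLLOW(S) ⊇ FIRST(S) = {a,b}; new: +{a,b}
  S→a A: FOLLOW(A) ⊇ FOLLOW(S) ⊇ {$,a,b}; new: +{$}
  FOLLOW[S]={$,a,b}  FOLLOW[A]={$,a,b}
iter 2: (no change)
  FOLLOW[S]={$,a,b}  FOLLOW[A]={$,a,b}

FOLLOW(A) = ["$", "a", "b"]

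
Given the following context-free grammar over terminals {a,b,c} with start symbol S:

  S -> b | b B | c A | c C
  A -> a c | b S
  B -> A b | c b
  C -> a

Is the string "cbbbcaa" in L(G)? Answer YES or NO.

Convert to CNF:
  S -> T1 A | T1 C | T2 B | b
  A -> T0 T1 | T2 S
  B -> A T2 | T1 T2
  C -> a
  T0 -> a
  T1 -> c
  T2 -> b

CYK table (by increasing span):
  [0..0]={T1}  "c"  orig:{}
  [1..1]={S,T2}  "b"  orig:{S}
  [2..2]={S,T2}  "b"  orig:{S}
  [3..3]={S,T2}  "b"  orig:{S}
  [4..4]={T1}  "c"  orig:{}
  [5..5]={C,T0}  "a"  orig:{C}
  [6..6]={C,T0}  "a"  orig:{C}
  [0..1]={B}  "cb"
  [1..2]={A}  "bb"
  [2..3]={A}  "bb"
  [3..4]=∅  "bc"
  [4..5]={S}  "ca"
  [5..6]=∅  "aa"
  [0..2]={S}  "cbb"
  [1..3]={B}  "bbb"
  [2..4]=∅  "bbc"
  [3..5]={A}  "bca"
  [4..6]=∅  "caa"
  [0..3]=∅  "cbbb"
  [1..4]=∅  "bbbc"
  [2..5]=∅  "bbca"
  [3..6]=∅  "bcaa"
  [0..4]=∅  "cbbbc"
  [1..5]=∅  "bbbca"
  [2..6]=∅  "bbcaa"
  [0..5]=∅  "cbbbca"
  [1..6]=∅  "bbbcaa"
  [0..6]=∅  "cbbbcaa"

S ∉ T[0,6] ⇒ NO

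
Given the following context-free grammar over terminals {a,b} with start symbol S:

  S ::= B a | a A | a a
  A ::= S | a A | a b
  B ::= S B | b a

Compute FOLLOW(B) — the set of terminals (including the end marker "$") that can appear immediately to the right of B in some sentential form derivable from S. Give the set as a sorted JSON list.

FIRST iteration:
round 1:
  A via A→a A: +{a}
  B via B→b a: +{b}
  S via S→B a: +{b}
  S via S→a A: +{a}
  S: {a,b}  A: {a}  B: {b}
round 2:
  A via A→S: +{b}
  B via B→S B: +{a}
  S: {a,b}  A: {a,b}  B: {a,b}
round 3: (no change)
  S: {a,b}  A: {a,b}  B: {a,b}

FOLLOW sets:
initialize: $ ∈ FOLLOW(S)
iter 1:
  B→S B: FOLLOW(S) ⊇ FIRST(B) = {a,b}; new: +{a,b}
  S→B a: FOLLOW(B) ⊇ FIRST(a) = {a}; new: +{a}
  S→a A: FOLLOW(A) ⊇ FOLLOW(S) ⊇ {$,a,b}; new: +{$,a,b}
  FOLLOW[S]={$,a,b}  FOLLOW[A]={$,a,b}  FOLLOW[B]={a}
iter 2: (stable)
  FOLLOW[S]={$,a,b}  FOLLOW[A]={$,a,b}  FOLLOW[B]={a}

FOLLOW(B) = ["a"]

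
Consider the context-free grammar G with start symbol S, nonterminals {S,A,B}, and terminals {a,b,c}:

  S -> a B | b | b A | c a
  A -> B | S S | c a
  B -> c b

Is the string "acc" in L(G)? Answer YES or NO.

CNF form of G:
  S -> T0 T1 | T1 B | T2 A | b
  A -> S S | T0 T1 | T0 T2
  B -> T0 T2
  T0 -> c
  T1 -> a
  T2 -> b

CYK table (by increasing span):
  [0..0]={T1}  "a"  orig:{}
  [1..1]={T0}  "c"  orig:{}
  [2..2]={T0}  "c"  orig:{}
  [0..1]=∅  "ac"
  [1..2]=∅  "cc"
  [0..2]=∅  "acc"

S ∉ T[0,2] ⇒ NO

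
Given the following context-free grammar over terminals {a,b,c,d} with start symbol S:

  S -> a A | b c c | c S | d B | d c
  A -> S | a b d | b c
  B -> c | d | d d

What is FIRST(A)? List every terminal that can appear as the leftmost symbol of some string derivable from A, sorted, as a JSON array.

FIRST iteration:
[1]
  A via A→a b d: +{a}
  A via A→b c: +{b}
  B via B→c: +{c}
  B via B→d: +{d}
  S via S→a A: +{a}
  S via S→b c c: +{b}
  S via S→c S: +{c}
  S via S→d B: +{d}
  S: {a,b,c,d}  A: {a,b}  B: {c,d}
[2]
  A via A→S: +{c,d}
  S: {a,b,c,d}  A: {a,b,c,d}  B: {c,d}
[3] (stable)
  S: {a,b,c,d}  A: {a,b,c,d}  B: {c,d}

FIRST(A) = ["a", "b", "c", "d"]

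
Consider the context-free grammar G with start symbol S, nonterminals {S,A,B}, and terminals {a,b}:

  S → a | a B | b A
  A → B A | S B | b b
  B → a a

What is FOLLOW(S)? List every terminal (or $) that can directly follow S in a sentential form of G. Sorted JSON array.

FIRST sets, iterate to fixpoint:
iter 1:
  A via A→b b: +{b}
  B via B→a a: +{a}
  S via S→a: +{a}
  S via S→b A: +{b}
  S: {a,b}  A: {b}  B: {a}
iter 2:
  A via A→B A: +{a}
  S: {a,b}  A: {a,b}  B: {a}
iter 3: (stable)
  S: {a,b}  A: {a,b}  B: {a}

FOLLOW sets:
initialize: $ ∈ FOLLOW(S)
[1]
  A→B A: FOLLOW(B) ⊇ FIRST(A) = {a,b}; new: +{a,b}
  A→S B: FOLLOW(S) ⊇ FIRST(B) = {a}; new: +{a}
  S→a B: FOLLOW(B) ⊇ FOLLOW(S) ⊇ {$,a}; new: +{$}
  S→b A: FOLLOW(A) ⊇ FOLLOW(S) ⊇ {$,a}; new: +{$,a}
  S: {$,a}  A: {$,a}  B: {$,a,b}
[2] done
  S: {$,a}  A: {$,a}  B: {$,a,b}

FOLLOW(S) = ["$", "a"]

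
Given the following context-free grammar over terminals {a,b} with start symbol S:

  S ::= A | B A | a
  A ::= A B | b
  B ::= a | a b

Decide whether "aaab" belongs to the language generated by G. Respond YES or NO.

CNF form of G:
  S -> A B | B A | a | b
  A -> A B | b
  B -> T0 T1 | a
  T0 -> a
  T1 -> b

CYK fill:
  cell(0,0) a: {B,S,T0}  orig:{B,S}
  cell(1,1) a: {B,S,T0}  orig:{B,S}
  cell(2,2) a: {B,S,T0}  orig:{B,S}
  cell(3,3) b: {A,S,T1}  orig:{A,S}
  cell(0,1) aa: ∅
  cell(1,2) aa: ∅
  cell(2,3) ab: {B,S}
  cell(0,2) aaa: ∅
  cell(1,3) aab: ∅
  cell(0,3) aaab: ∅

S ∉ T[0,3] ⇒ NO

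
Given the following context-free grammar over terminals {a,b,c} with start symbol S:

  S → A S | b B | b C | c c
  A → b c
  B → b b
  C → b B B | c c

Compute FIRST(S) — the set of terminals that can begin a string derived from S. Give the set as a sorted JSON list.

FIRST iteration:
iter 1:
  A via A→b c: +{b}
  B via B→b b: +{b}
  C via C→b B B: +{b}
  C via C→c c: +{c}
  S via S→A S: +{b}
  S via S→c c: +{c}
  FIRST(S)={b,c}  FIRST(A)={b}  FIRST(B)={b}  FIRST(C)={b,c}
iter 2: — fixpoint
  FIRST(S)={b,c}  FIRST(A)={b}  FIRST(B)={b}  FIRST(C)={b,c}

FIRST(S) = ["b", "c"]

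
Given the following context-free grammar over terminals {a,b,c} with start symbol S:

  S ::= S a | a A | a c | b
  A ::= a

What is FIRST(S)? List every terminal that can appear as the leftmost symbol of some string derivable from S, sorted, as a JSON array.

FIRST sets, iterate to fixpoint:
pass 1:
  A via A→a: +{a}
  S via S→a A: +{a}
  S via S→b: +{b}
  S: {a,b}  A: {a}
pass 2: done
  S: {a,b}  A: {a}

FIRST(S) = ["a", "b"]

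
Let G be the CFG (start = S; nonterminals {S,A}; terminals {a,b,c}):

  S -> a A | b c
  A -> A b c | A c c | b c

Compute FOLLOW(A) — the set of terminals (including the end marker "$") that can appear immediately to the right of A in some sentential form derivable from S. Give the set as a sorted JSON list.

FIRST sets, iterate to fixpoint:
iter 1:
  A via A→b c: +{b}
  S via S→a A: +{a}
  S via S→b c: +{b}
  FIRST[S]={a,b}  FIRST[A]={b}
iter 2: — fixpoint
  FIRST[S]={a,b}  FIRST[A]={b}

FOLLOW sets:
initialize: $ ∈ FOLLOW(S)
iter 1:
  A→A b c: FOLLOW(A) ⊇ FIRST(b) = {b}; new: +{b}
  A→A c c: FOLLOW(A) ⊇ FIRST(c) = {c}; new: +{c}
  S→a A: FOLLOW(A) ⊇ FOLLOW(S) ⊇ {$}; new: +{$}
  S: {$}  A: {$,b,c}
iter 2: (stable)
  S: {$}  A: {$,b,c}

FOLLOW(A) = ["$", "b", "c"]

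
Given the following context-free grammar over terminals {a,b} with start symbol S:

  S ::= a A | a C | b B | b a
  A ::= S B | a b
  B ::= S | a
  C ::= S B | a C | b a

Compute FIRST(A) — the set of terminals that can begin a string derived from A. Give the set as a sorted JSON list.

Compute FIRST by fixpoint:
round 1:
  A via A→a b: +{a}
  B via B→a: +{a}
  C via C→a C: +{a}
  C via C→b a: +{b}
  S via S→a A: +{a}
  S via S→b B: +{b}
  S: {a,b}  A: {a}  B: {a}  C: {a,b}
round 2:
  A via A→S B: +{b}
  B via B→S: +{b}
  S: {a,b}  A: {a,b}  B: {a,b}  C: {a,b}
round 3: (no change)
  S: {a,b}  A: {a,b}  B: {a,b}  C: {a,b}

FIRST(A) = ["a", "b"]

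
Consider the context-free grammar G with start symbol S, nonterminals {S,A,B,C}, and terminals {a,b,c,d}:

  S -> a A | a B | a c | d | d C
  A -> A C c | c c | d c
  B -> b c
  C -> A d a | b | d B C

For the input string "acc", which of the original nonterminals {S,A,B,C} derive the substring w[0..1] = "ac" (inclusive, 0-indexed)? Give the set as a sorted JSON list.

Convert to CNF:
  S -> T1 C | T3 A | T3 B | T3 T0 | d
  A -> A X4 | T0 T0 | T1 T0
  B -> T2 T0
  C -> A X5 | T1 X6 | b
  T0 -> c
  T1 -> d
  T2 -> b
  T3 -> a
  X4 -> C T0
  X5 -> T1 T3
  X6 -> B C

CYK fill (cells [i..j] with 0 ≤ i ≤ j ≤ 1 only):
  T[0,0] 'a' = {T3}  orig:{}
  T[1,1] 'c' = {T0}  orig:{}
  T[0,1] 'ac' = {S}

Original NTs in T[0,1] deriving "ac": ["S"]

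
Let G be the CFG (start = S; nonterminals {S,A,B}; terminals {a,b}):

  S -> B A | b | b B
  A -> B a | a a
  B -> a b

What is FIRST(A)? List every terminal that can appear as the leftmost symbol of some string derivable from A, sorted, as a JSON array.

FIRST sets, iterate to fixpoint:
[1]
  A via A→a a: +{a}
  B via B→a b: +{a}
  S via S→B A: +{a}
  S via S→b: +{b}
  FIRST[S]={a,b}  FIRST[A]={a}  FIRST[B]={a}
[2] done
  FIRST[S]={a,b}  FIRST[A]={a}  FIRST[B]={a}

FIRST(A) = ["a"]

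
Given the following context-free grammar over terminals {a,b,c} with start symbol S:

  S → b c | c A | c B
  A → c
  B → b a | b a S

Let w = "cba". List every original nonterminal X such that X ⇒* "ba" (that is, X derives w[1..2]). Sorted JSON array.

CNF form of G:
  S -> T0 T2 | T2 A | T2 B
  A -> c
  B -> T0 T1 | T0 X3
  T0 -> b
  T1 -> a
  T2 -> c
  X3 -> T1 S

Fill CYK table bottom-up, restricted to cells inside w[1..2]:
  [1..1]={T0}  "b"  orig:{}
  [2..2]={T1}  "a"  orig:{}
  [1..2]={B}  "ba"

Original NTs in T[1,2] deriving "ba": ["B"]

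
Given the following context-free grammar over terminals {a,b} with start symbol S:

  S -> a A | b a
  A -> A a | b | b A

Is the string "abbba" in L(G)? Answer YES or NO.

CNF form of G:
  S -> T0 A | T1 T0
  A -> A T0 | T1 A | b
  T0 -> a
  T1 -> b

CYK fill:
  T[0,0] 'a' = {T0}  orig:{}
  T[1,1] 'b' = {A,T1}  orig:{A}
  T[2,2] 'b' = {A,T1}  orig:{A}
  T[3,3] 'b' = {A,T1}  orig:{A}
  T[4,4] 'a' = {T0}  orig:{}
  T[0,1] 'ab' = {S}
  T[1,2] 'bb' = {A}
  T[2,3] 'bb' = {A}
  T[3,4] 'ba' = {A,S}
  T[0,2] 'abb' = {S}
  T[1,3] 'bbb' = {A}
  T[2,4] 'bba' = {A}
  T[0,3] 'abbb' = {S}
  T[1,4] 'bbba' = {A}
  T[0,4] 'abbba' = {S}

S ∈ T[0,4] ⇒ YES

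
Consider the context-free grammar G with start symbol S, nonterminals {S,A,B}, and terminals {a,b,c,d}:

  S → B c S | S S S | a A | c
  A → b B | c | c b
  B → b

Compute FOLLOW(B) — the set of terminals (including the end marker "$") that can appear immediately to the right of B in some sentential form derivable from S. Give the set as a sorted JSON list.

FIRST sets, iterate to fixpoint:
iter 1:
  A via A→b B: +{b}
  A via A→c: +{c}
  B via B→b: +{b}
  S via S→B c S: +{b}
  S via S→a A: +{a}
  S via S→c: +{c}
  FIRST[S]={a,b,c}  FIRST[A]={b,c}  FIRST[B]={b}
iter 2: — fixpoint
  FIRST[S]={a,b,c}  FIRST[A]={b,c}  FIRST[B]={b}

FOLLOW iteration:
FOLLOW(S) := {$}
round 1:
  S→B c S: FOLLOW(B) ⊇ FIRST(c) = {c}; new: +{c}
  S→S S S: FOLLOW(S) ⊇ FIRST(S) = {a,b,c}; new: +{a,b,c}
  S→a A: FOLLOW(A) ⊇ FOLLOW(S) ⊇ {$,a,b,c}; new: +{$,a,b,c}
  FOLLOW(S)={$,a,b,c}  FOLLOW(A)={$,a,b,c}  FOLLOW(B)={c}
round 2:
  A→b B: FOLLOW(B) ⊇ FOLLOW(A) ⊇ {$,a,b,c}; new: +{$,a,b}
  FOLLOW(S)={$,a,b,c}  FOLLOW(A)={$,a,b,c}  FOLLOW(B)={$,a,b,c}
round 3: (stable)
  FOLLOW(S)={$,a,b,c}  FOLLOW(A)={$,a,b,c}  FOLLOW(B)={$,a,b,c}

FOLLOW(B) = ["$", "a", "b", "c"]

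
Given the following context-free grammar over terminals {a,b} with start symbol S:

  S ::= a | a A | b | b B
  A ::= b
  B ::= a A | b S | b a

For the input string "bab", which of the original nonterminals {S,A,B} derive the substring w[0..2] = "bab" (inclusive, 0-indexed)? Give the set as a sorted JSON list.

CNF form of G:
  S -> T0 A | T1 B | a | b
  A -> b
  B -> T0 A | T1 S | T1 T0
  T0 -> a
  T1 -> b

Fill CYK table bottom-up, restricted to cells inside w[0..2]:
  cell(0,0) b: {A,S,T1}  orig:{A,S}
  cell(1,1) a: {S,T0}  orig:{S}
  cell(2,2) b: {A,S,T1}  orig:{A,S}
  cell(0,1) ba: {B}
  cell(1,2) ab: {B,S}
  cell(0,2) bab: {B,S}

Original NTs in T[0,2] deriving "bab": ["B", "S"]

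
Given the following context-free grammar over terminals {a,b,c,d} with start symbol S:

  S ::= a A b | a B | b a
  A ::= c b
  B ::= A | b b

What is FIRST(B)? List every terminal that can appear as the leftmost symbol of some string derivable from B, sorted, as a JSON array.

FIRST iteration:
round 1:
  A via A→c b: +{c}
  B via B→A: +{c}
  B via B→b b: +{b}
  S via S→a A b: +{a}
  S via S→b a: +{b}
  S: {a,b}  A: {c}  B: {b,c}
round 2: (no change)
  S: {a,b}  A: {c}  B: {b,c}

FIRST(B) = ["b", "c"]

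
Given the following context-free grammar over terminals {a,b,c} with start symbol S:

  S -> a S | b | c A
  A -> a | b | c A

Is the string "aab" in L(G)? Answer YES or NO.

Convert to CNF:
  S -> T0 A | T1 S | b
  A -> T0 A | a | b
  T0 -> c
  T1 -> a

CYK fill:
  T[0,0] 'a' = {A,T1}  orig:{A}
  T[1,1] 'a' = {A,T1}  orig:{A}
  T[2,2] 'b' = {A,S}
  T[0,1] 'aa' = ∅
  T[1,2] 'ab' = {S}
  T[0,2] 'aab' = {S}

S ∈ T[0,2] ⇒ YES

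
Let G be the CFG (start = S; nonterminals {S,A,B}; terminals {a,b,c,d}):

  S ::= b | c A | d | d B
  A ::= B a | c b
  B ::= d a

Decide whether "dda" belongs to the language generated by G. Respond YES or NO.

CNF form of G:
  S -> T1 A | T3 B | b | d
  A -> B T0 | T1 T2
  B -> T3 T0
  T0 -> a
  T1 -> c
  T2 -> b
  T3 -> d

CYK fill:
  T[0,0] 'd' = {S,T3}  orig:{S}
  T[1,1] 'd' = {S,T3}  orig:{S}
  T[2,2] 'a' = {T0}  orig:{}
  T[0,1] 'dd' = ∅
  T[1,2] 'da' = {B}
  T[0,2] 'dda' = {S}

S ∈ T[0,2] ⇒ YES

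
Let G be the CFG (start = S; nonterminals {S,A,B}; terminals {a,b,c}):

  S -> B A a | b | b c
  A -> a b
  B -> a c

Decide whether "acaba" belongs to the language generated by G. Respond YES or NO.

CNF form of G:
  S -> B X3 | T1 T2 | b
  A -> T0 T1
  B -> T0 T2
  T0 -> a
  T1 -> b
  T2 -> c
  X3 -> A T0

CYK fill:
  cell(0,0) a: {T0}  orig:{}
  cell(1,1) c: {T2}  orig:{}
  cell(2,2) a: {T0}  orig:{}
  cell(3,3) b: {S,T1}  orig:{S}
  cell(4,4) a: {T0}  orig:{}
  cell(0,1) ac: {B}
  cell(1,2) ca: ∅
  cell(2,3) ab: {A}
  cell(3,4) ba: ∅
  cell(0,2) aca: ∅
  cell(1,3) cab: ∅
  cell(2,4) aba: {X3}  orig:{}
  cell(0,3) acab: ∅
  cell(1,4) caba: ∅
  cell(0,4) acaba: {S}

S ∈ T[0,4] ⇒ YES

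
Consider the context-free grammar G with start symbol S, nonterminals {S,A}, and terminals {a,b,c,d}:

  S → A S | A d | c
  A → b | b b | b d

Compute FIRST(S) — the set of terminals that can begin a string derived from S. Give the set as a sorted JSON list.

Compute FIRST by fixpoint:
round 1:
  A via A→b: +{b}
  S via S→A S: +{b}
  S via S→c: +{c}
  S: {b,c}  A: {b}
round 2: (stable)
  S: {b,c}  A: {b}

FIRST(S) = ["b", "c"]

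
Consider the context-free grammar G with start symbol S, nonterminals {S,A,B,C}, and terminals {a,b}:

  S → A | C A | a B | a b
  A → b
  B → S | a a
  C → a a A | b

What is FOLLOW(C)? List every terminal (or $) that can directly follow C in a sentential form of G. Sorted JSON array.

FIRST sets, iterate to fixpoint:
iter 1:
  A via A→b: +{b}
  B via B→a a: +{a}
  C via C→a a A: +{a}
  C via C→b: +{b}
  S via S→A: +{b}
  S via S→C A: +{a}
  S: {a,b}  A: {b}  B: {a}  C: {a,b}
iter 2:
  B via B→S: +{b}
  S: {a,b}  A: {b}  B: {a,b}  C: {a,b}
iter 3: (stable)
  S: {a,b}  A: {b}  B: {a,b}  C: {a,b}

FOLLOW sets:
FOLLOW(S) := {$}
pass 1:
  S→A: FOLLOW(A) ⊇ FOLLOW(S) ⊇ {$}; new: +{$}
  S→C A: FOLLOW(C) ⊇ FIRST(A) = {b}; new: +{b}
  S→a B: FOLLOW(B) ⊇ FOLLOW(S) ⊇ {$}; new: +{$}
  FOLLOW[S]={$}  FOLLOW[A]={$}  FOLLOW[B]={$}  FOLLOW[C]={b}
pass 2:
  C→a a A: FOLLOW(A) ⊇ FOLLOW(C) ⊇ {b}; new: +{b}
  FOLLOW[S]={$}  FOLLOW[A]={$,b}  FOLLOW[B]={$}  FOLLOW[C]={b}
pass 3: (stable)
  FOLLOW[S]={$}  FOLLOW[A]={$,b}  FOLLOW[B]={$}  FOLLOW[C]={b}

FOLLOW(C) = ["b"]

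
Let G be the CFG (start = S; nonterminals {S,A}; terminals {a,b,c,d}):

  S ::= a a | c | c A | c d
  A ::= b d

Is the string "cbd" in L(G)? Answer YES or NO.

CNF form of G:
  S -> T2 T2 | T3 A | T3 T1 | c
  A -> T0 T1
  T0 -> b
  T1 -> d
  T2 -> a
  T3 -> c

CYK fill:
  [0..0]={S,T3}  "c"  orig:{S}
  [1..1]={T0}  "b"  orig:{}
  [2..2]={T1}  "d"  orig:{}
  [0..1]=∅  "cb"
  [1..2]={A}  "bd"
  [0..2]={S}  "cbd"

S ∈ T[0,2] ⇒ YES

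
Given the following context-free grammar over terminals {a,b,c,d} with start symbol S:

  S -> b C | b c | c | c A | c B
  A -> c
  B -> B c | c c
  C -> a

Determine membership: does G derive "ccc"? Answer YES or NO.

Convert to CNF:
  S -> T0 A | T0 B | T1 C | T1 T0 | c
  A -> c
  B -> B T0 | T0 T0
  C -> a
  T0 -> c
  T1 -> b

CYK table (by increasing span):
  T[0,0] 'c' = {A,S,T0}  orig:{A,S}
  T[1,1] 'c' = {A,S,T0}  orig:{A,S}
  T[2,2] 'c' = {A,S,T0}  orig:{A,S}
  T[0,1] 'cc' = {B,S}
  T[1,2] 'cc' = {B,S}
  T[0,2] 'ccc' = {B,S}

S ∈ T[0,2] ⇒ YES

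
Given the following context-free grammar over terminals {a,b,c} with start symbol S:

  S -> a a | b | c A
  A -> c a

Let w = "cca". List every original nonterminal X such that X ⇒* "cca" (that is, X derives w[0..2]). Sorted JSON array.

Convert to CNF:
  S -> T0 A | T1 T1 | b
  A -> T0 T1
  T0 -> c
  T1 -> a

CYK fill, restricted to cells inside w[0..2]:
  [0..0]={T0}  "c"  orig:{}
  [1..1]={T0}  "c"  orig:{}
  [2..2]={T1}  "a"  orig:{}
  [0..1]=∅  "cc"
  [1..2]={A}  "ca"
  [0..2]={S}  "cca"

Original NTs in T[0,2] deriving "cca": ["S"]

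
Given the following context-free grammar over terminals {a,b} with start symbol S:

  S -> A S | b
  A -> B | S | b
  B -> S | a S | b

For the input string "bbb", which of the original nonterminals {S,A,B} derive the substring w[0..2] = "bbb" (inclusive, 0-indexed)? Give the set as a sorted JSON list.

Convert to CNF:
  S -> A S | b
  A -> A S | T0 S | b
  B -> A S | T0 S | b
  T0 -> a

CYK table (by increasing span), restricted to cells inside w[0..2]:
  T[0,0] 'b' = {A,B,S}
  T[1,1] 'b' = {A,B,S}
  T[2,2] 'b' = {A,B,S}
  T[0,1] 'bb' = {A,B,S}
  T[1,2] 'bb' = {A,B,S}
  T[0,2] 'bbb' = {A,B,S}

Original NTs in T[0,2] deriving "bbb": ["A", "B", "S"]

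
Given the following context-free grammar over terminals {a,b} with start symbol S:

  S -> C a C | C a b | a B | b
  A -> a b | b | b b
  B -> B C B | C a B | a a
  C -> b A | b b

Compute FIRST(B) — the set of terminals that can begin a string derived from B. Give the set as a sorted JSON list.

FIRST iteration:
pass 1:
  A via A→a b: +{a}
  A via A→b: +{b}
  B via B→a a: +{a}
  C via C→b A: +{b}
  S via S→C a C: +{b}
  S via S→a B: +{a}
  FIRST[S]={a,b}  FIRST[A]={a,b}  FIRST[B]={a}  FIRST[C]={b}
pass 2:
  B via B→C a B: +{b}
  FIRST[S]={a,b}  FIRST[A]={a,b}  FIRST[B]={a,b}  FIRST[C]={b}
pass 3: — fixpoint
  FIRST[S]={a,b}  FIRST[A]={a,b}  FIRST[B]={a,b}  FIRST[C]={b}

FIRST(B) = ["a", "b"]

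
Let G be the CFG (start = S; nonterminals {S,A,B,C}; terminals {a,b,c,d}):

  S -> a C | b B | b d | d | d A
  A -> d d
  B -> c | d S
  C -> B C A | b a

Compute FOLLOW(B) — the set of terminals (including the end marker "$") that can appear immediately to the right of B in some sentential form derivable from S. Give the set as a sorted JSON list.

Compute FIRST by fixpoint:
[1]
  A via A→d d: +{d}
  B via B→c: +{c}
  B via B→d S: +{d}
  C via C→B C A: +{c,d}
  C via C→b a: +{b}
  S via S→a C: +{a}
  S via S→b B: +{b}
  S via S→d: +{d}
  FIRST[S]={a,b,d}  FIRST[A]={d}  FIRST[B]={c,d}  FIRST[C]={b,c,d}
[2] (stable)
  FIRST[S]={a,b,d}  FIRST[A]={d}  FIRST[B]={c,d}  FIRST[C]={b,c,d}

Compute FOLLOW by fixpoint:
initialize: $ ∈ FOLLOW(S)
round 1:
  C→B C A: FOLLOW(B) ⊇ FIRST(C) = {b,c,d}; new: +{b,c,d}
  C→B C A: FOLLOW(C) ⊇ FIRST(A) = {d}; new: +{d}
  C→B C A: FOLLOW(A) ⊇ FOLLOW(C) ⊇ {d}; new: +{d}
  S→a C: FOLLOW(C) ⊇ FOLLOW(S) ⊇ {$}; new: +{$}
  S→b B: FOLLOW(B) ⊇ FOLLOW(S) ⊇ {$}; new: +{$}
  S→d A: FOLLOW(A) ⊇ FOLLOW(S) ⊇ {$}; new: +{$}
  S: {$}  A: {$,d}  B: {$,b,c,d}  C: {$,d}
round 2:
  B→d S: FOLLOW(S) ⊇ FOLLOW(B) ⊇ {$,b,c,d}; new: +{b,c,d}
  S→a C: FOLLOW(C) ⊇ FOLLOW(S) ⊇ {$,b,c,d}; new: +{b,c}
  S→d A: FOLLOW(A) ⊇ FOLLOW(S) ⊇ {$,b,c,d}; new: +{b,c}
  S: {$,b,c,d}  A: {$,b,c,d}  B: {$,b,c,d}  C: {$,b,c,d}
round 3: (stable)
  S: {$,b,c,d}  A: {$,b,c,d}  B: {$,b,c,d}  C: {$,b,c,d}

FOLLOW(B) = ["$", "b", "c", "d"]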